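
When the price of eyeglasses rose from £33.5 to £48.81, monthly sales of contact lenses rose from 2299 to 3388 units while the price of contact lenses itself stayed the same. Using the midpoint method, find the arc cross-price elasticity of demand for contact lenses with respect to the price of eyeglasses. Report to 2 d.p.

ΔQ_A = 3388 − 2299 = 1089; ΔP_B = 48.81 − 33.5 = 15.31.
Midpoints: Q̄_A = 2843.5, P̄_B = 41.16.
ε = (ΔQ_A/Q̄_A)/(ΔP_B/P̄_B) = (1089/2843.5)/(15.31/41.16) ≈ 1.03.
ε > 0: contact lenses and eyeglasses are substitutes.

1.03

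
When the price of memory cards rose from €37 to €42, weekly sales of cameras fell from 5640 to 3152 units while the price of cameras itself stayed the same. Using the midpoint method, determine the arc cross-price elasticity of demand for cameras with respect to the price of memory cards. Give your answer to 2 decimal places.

-4.47

ΔQ_A = 3152 − 5640 = -2488; ΔP_B = 42 − 37 = 5.
Midpoints: Q̄_A = 4396.0, P̄_B = 39.50.
ε = (ΔQ_A/Q̄_A)/(ΔP_B/P̄_B) = (-2488/4396.0)/(5/39.50) ≈ -4.47.
ε < 0: cameras and memory cards are complements.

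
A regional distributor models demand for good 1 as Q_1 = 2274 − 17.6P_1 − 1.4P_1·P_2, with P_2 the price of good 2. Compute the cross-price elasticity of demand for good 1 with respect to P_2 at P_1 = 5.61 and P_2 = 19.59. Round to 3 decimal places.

-0.076

At P_1 = 5.61 and P_2 = 19.59: Q_1 = 2021.404.
∂Q_1/∂P_2 = -1.4P_1 = -1.4(5.61) = -7.8540.
ε = (∂Q_1/∂P_2)(P_2/Q_1) = -7.8540 × (19.59/2021.404) ≈ -0.076.
ε < 0: complements.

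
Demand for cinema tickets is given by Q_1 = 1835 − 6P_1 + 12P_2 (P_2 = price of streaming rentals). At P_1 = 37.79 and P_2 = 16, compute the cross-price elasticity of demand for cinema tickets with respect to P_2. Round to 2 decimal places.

0.11

At P_1 = 37.79 and P_2 = 16: Q_1 = 1800.26.
∂Q_1/∂P_2 = 12.
ε = (∂Q_1/∂P_2)(P_2/Q_1) = 12 × (16/1800.26) ≈ 0.11.
Since ε > 0, cinema tickets and streaming rentals are substitutes.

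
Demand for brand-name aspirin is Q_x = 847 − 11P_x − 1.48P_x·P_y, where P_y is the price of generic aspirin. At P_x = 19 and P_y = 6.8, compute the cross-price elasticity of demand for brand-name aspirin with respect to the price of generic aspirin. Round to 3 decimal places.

-0.428

At P_x = 19 and P_y = 6.8: Q_x = 446.784.
∂Q_x/∂P_y = -1.48P_x = -1.48(19) = -28.1200.
ε = (∂Q_x/∂P_y)(P_y/Q_x) = -28.1200 × (6.8/446.784) ≈ -0.428.
ε < 0: complements.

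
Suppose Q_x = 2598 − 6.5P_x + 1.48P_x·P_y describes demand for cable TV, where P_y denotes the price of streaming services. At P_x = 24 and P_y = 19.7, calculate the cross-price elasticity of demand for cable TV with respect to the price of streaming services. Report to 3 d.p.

0.223

At P_x = 24 and P_y = 19.7: Q_x = 3141.744.
∂Q_x/∂P_y = 1.48P_x = 1.48(24) = 35.5200.
ε = (∂Q_x/∂P_y)(P_y/Q_x) = 35.5200 × (19.7/3141.744) ≈ 0.223.
ε > 0: substitutes.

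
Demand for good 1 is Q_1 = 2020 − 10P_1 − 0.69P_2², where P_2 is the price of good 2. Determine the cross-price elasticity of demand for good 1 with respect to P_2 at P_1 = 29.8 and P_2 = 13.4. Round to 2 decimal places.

-0.16

At P_1 = 29.8 and P_2 = 13.4: Q_1 = 1598.104.
∂Q_1/∂P_2 = -1.38P_2 = -1.38(13.4) = -18.4920.
ε = (∂Q_1/∂P_2)(P_2/Q_1) = -18.4920 × (13.4/1598.104) ≈ -0.16.
ε < 0: complements.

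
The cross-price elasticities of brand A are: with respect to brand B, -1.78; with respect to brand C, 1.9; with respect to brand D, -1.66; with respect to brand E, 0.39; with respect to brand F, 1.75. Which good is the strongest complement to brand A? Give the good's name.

brand B

Complements have ε < 0. The most negative value is -1.78 (brand B).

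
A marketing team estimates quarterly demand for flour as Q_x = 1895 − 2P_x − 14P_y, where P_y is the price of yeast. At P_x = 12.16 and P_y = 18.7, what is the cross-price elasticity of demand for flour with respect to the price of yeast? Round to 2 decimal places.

-0.16

At P_x = 12.16 and P_y = 18.7: Q_x = 1608.88.
∂Q_x/∂P_y = -14.
ε = (∂Q_x/∂P_y)(P_y/Q_x) = -14 × (18.7/1608.88) ≈ -0.16.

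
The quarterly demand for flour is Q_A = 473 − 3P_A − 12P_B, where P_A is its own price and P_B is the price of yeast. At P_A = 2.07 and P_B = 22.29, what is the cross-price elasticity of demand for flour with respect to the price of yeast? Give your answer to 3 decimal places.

-1.342

At P_A = 2.07 and P_B = 22.29: Q_A = 199.31.
∂Q_A/∂P_B = -12.
ε = (∂Q_A/∂P_B)(P_B/Q_A) = -12 × (22.29/199.31) ≈ -1.342.
Since ε < 0, flour and yeast are complements.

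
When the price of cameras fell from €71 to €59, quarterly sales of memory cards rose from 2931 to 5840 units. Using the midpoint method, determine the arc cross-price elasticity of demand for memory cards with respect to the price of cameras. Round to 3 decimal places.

ΔQ_A = 5840 − 2931 = 2909; ΔP_B = 59 − 71 = -12.
Midpoints: Q̄_A = 4385.5, P̄_B = 65.00.
ε = (ΔQ_A/Q̄_A)/(ΔP_B/P̄_B) = (2909/4385.5)/(-12/65.00) ≈ -3.593.
ε < 0: memory cards and cameras are complements.

-3.593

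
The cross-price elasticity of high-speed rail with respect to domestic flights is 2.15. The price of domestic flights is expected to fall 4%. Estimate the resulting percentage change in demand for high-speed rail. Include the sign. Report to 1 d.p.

%ΔQ ≈ ε × %ΔP of domestic flights = 2.15 × (-4%) = -8.6%.

-8.6%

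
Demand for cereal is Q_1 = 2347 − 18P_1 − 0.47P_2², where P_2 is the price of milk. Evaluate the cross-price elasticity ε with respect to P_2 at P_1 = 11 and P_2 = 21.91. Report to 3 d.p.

At P_1 = 11 and P_2 = 21.91: Q_1 = 1923.377.
∂Q_1/∂P_2 = -0.94P_2 = -0.94(21.91) = -20.5954.
ε = (∂Q_1/∂P_2)(P_2/Q_1) = -20.5954 × (21.91/1923.377) ≈ -0.235.

-0.235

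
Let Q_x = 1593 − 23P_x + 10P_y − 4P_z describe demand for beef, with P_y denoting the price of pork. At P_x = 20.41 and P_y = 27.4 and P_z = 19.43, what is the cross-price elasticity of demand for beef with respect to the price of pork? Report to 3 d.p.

At P_x = 20.41 and P_y = 27.4 and P_z = 19.43: Q_x = 1319.85.
∂Q_x/∂P_y = 10.
ε = (∂Q_x/∂P_y)(P_y/Q_x) = 10 × (27.4/1319.85) ≈ 0.208.
Since ε > 0, beef and pork are substitutes.

0.208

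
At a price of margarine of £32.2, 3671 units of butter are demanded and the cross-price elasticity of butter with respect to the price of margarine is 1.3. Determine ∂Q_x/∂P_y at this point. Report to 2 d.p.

148.21

ε = (∂Q_x/∂P_y)·(P_y/Q_x) ⇒ ∂Q_x/∂P_y = ε·Q_x/P_y = 1.3 × 3671/32.2 ≈ 148.21.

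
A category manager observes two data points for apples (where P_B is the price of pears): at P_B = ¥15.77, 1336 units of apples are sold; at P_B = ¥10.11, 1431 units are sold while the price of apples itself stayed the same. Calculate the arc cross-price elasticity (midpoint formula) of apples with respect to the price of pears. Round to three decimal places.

ΔQ_A = 1431 − 1336 = 95; ΔP_B = 10.11 − 15.77 = -5.66.
Midpoints: Q̄_A = 1383.5, P̄_B = 12.94.
ε = (ΔQ_A/Q̄_A)/(ΔP_B/P̄_B) = (95/1383.5)/(-5.66/12.94) ≈ -0.157.

-0.157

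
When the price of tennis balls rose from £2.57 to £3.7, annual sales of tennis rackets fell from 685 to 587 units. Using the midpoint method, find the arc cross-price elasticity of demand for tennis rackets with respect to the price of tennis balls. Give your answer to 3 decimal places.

ΔQ_A = 587 − 685 = -98; ΔP_B = 3.7 − 2.57 = 1.13.
Midpoints: Q̄_A = 636.0, P̄_B = 3.13.
ε = (ΔQ_A/Q̄_A)/(ΔP_B/P̄_B) = (-98/636.0)/(1.13/3.13) ≈ -0.427.

-0.427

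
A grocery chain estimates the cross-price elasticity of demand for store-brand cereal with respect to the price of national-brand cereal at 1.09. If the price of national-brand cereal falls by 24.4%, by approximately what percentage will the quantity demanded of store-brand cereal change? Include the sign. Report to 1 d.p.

%ΔQ ≈ ε × %ΔP of national-brand cereal = 1.09 × (-24.4%) = -26.6%.

-26.6%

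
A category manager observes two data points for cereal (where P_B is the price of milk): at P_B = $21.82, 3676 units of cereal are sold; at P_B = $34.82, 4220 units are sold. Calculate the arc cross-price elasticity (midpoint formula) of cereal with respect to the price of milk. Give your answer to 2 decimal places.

0.30

ΔQ_A = 4220 − 3676 = 544; ΔP_B = 34.82 − 21.82 = 13.
Midpoints: Q̄_A = 3948.0, P̄_B = 28.32.
ε = (ΔQ_A/Q̄_A)/(ΔP_B/P̄_B) = (544/3948.0)/(13/28.32) ≈ 0.30.
ε > 0: cereal and milk are substitutes.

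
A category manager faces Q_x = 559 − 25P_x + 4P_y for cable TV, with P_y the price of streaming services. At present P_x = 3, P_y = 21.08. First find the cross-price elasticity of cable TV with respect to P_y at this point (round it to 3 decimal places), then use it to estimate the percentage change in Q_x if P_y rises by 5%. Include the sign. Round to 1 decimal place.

0.7%

At P_x = 3, P_y = 21.08: Q_x = 568.32.
∂Q_x/∂P_y = 4.
ε = (∂Q_x/∂P_y)(P_y/Q_x) = 4.0000 × 21.08/568.32 ≈ 0.148.
%ΔQ_x ≈ ε × %ΔP_y = 0.148 × (5%) = 0.7%.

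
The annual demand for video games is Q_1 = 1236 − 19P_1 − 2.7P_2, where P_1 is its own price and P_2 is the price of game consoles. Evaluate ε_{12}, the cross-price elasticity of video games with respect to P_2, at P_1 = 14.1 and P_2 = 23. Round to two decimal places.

At P_1 = 14.1 and P_2 = 23: Q_1 = 906.
∂Q_1/∂P_2 = -2.7.
ε = (∂Q_1/∂P_2)(P_2/Q_1) = -2.7 × (23/906) ≈ -0.07.
Since ε < 0, video games and game consoles are complements.

-0.07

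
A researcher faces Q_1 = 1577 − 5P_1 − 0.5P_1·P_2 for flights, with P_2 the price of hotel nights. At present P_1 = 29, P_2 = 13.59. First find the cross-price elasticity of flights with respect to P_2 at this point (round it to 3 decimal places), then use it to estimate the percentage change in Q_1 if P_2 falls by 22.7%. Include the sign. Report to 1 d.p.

At P_1 = 29, P_2 = 13.59: Q_1 = 1234.945.
∂Q_1/∂P_2 = -0.5P_1 = -14.5000.
ε = (∂Q_1/∂P_2)(P_2/Q_1) = -14.5000 × 13.59/1234.945 ≈ -0.160.
%ΔQ_1 ≈ ε × %ΔP_2 = -0.160 × (-22.7%) = 3.6%.

3.6%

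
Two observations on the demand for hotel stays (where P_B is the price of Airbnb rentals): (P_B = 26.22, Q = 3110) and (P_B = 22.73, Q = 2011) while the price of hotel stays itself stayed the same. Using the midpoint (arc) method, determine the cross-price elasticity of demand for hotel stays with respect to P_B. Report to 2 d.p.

ΔQ_A = 2011 − 3110 = -1099; ΔP_B = 22.73 − 26.22 = -3.49.
Midpoints: Q̄_A = 2560.5, P̄_B = 24.48.
ε = (ΔQ_A/Q̄_A)/(ΔP_B/P̄_B) = (-1099/2560.5)/(-3.49/24.48) ≈ 3.01.

3.01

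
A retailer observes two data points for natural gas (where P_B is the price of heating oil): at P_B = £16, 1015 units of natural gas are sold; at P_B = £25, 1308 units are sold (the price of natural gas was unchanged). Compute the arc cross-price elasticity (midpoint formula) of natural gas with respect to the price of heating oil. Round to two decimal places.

0.57

ΔQ_A = 1308 − 1015 = 293; ΔP_B = 25 − 16 = 9.
Midpoints: Q̄_A = 1161.5, P̄_B = 20.50.
ε = (ΔQ_A/Q̄_A)/(ΔP_B/P̄_B) = (293/1161.5)/(9/20.50) ≈ 0.57.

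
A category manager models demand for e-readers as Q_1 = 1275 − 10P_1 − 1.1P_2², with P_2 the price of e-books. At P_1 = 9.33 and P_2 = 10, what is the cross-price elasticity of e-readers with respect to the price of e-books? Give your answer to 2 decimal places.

-0.21

At P_1 = 9.33 and P_2 = 10: Q_1 = 1071.7.
∂Q_1/∂P_2 = -2.2P_2 = -2.2(10) = -22.0000.
ε = (∂Q_1/∂P_2)(P_2/Q_1) = -22.0000 × (10/1071.7) ≈ -0.21.
ε < 0: complements.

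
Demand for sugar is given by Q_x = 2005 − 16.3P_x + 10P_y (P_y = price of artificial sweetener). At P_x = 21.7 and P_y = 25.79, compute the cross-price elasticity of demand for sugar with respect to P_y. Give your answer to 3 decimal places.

At P_x = 21.7 and P_y = 25.79: Q_x = 1909.19.
∂Q_x/∂P_y = 10.
ε = (∂Q_x/∂P_y)(P_y/Q_x) = 10 × (25.79/1909.19) ≈ 0.135.
Since ε > 0, sugar and artificial sweetener are substitutes.

0.135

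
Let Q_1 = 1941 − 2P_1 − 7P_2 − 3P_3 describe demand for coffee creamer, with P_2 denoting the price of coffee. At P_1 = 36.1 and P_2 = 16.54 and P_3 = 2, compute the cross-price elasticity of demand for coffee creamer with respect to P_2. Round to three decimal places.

-0.066

At P_1 = 36.1 and P_2 = 16.54 and P_3 = 2: Q_1 = 1747.02.
∂Q_1/∂P_2 = -7.
ε = (∂Q_1/∂P_2)(P_2/Q_1) = -7 × (16.54/1747.02) ≈ -0.066.
Since ε < 0, coffee creamer and coffee are complements.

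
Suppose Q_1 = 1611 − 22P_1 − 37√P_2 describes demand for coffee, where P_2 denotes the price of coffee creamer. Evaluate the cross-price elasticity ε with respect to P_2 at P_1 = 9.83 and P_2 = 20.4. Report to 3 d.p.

-0.068

At P_1 = 9.83 and P_2 = 20.4: Q_1 = 1227.624.
∂Q_1/∂P_2 = -37/(2√P_2) = -37/(2√20.4) = -4.0960.
ε = (∂Q_1/∂P_2)(P_2/Q_1) = -4.0960 × (20.4/1227.624) ≈ -0.068.
ε < 0: complements.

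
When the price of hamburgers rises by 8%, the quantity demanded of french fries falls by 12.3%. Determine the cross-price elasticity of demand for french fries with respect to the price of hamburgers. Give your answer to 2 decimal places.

ε = (%ΔQ of french fries) / (%ΔP of hamburgers) = (-12.3%) / (8%) ≈ -1.54.

-1.54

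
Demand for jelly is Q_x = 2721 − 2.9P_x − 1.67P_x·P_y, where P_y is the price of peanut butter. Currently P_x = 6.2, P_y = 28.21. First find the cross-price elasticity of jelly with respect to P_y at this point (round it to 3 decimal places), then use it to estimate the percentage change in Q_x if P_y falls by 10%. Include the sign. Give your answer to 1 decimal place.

1.2%

At P_x = 6.2, P_y = 28.21: Q_x = 2410.934.
∂Q_x/∂P_y = -1.67P_x = -10.3540.
ε = (∂Q_x/∂P_y)(P_y/Q_x) = -10.3540 × 28.21/2410.934 ≈ -0.121.
%ΔQ_x ≈ ε × %ΔP_y = -0.121 × (-10%) = 1.2%.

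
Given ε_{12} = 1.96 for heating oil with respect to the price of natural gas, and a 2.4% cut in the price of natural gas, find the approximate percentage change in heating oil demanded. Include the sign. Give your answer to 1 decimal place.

-4.7%

%ΔQ ≈ ε × %ΔP of natural gas = 1.96 × (-2.4%) = -4.7%.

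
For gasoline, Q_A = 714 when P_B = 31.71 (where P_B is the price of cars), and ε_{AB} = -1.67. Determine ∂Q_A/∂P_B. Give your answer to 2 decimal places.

ε = (∂Q_A/∂P_B)·(P_B/Q_A) ⇒ ∂Q_A/∂P_B = ε·Q_A/P_B = -1.67 × 714/31.71 ≈ -37.60.

-37.60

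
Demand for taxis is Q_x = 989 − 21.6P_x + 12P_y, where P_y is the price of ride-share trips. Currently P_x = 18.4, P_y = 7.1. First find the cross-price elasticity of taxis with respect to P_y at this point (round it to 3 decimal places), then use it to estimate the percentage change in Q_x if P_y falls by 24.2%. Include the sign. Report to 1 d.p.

-3.0%

At P_x = 18.4, P_y = 7.1: Q_x = 676.76.
∂Q_x/∂P_y = 12.
ε = (∂Q_x/∂P_y)(P_y/Q_x) = 12.0000 × 7.1/676.76 ≈ 0.126.
%ΔQ_x ≈ ε × %ΔP_y = 0.126 × (-24.2%) = -3.0%.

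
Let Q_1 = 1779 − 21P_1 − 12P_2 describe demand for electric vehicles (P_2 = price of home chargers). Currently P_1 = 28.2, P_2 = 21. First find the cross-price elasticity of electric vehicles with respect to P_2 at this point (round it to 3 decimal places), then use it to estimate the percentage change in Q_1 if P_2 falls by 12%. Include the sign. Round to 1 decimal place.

3.2%

At P_1 = 28.2, P_2 = 21: Q_1 = 934.8.
∂Q_1/∂P_2 = -12.
ε = (∂Q_1/∂P_2)(P_2/Q_1) = -12.0000 × 21/934.8 ≈ -0.270.
%ΔQ_1 ≈ ε × %ΔP_2 = -0.270 × (-12%) = 3.2%.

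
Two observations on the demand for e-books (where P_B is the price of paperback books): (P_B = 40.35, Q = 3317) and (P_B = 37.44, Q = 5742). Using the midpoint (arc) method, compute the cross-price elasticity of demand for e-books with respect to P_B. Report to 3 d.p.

-7.156

ΔQ_A = 5742 − 3317 = 2425; ΔP_B = 37.44 − 40.35 = -2.91.
Midpoints: Q̄_A = 4529.5, P̄_B = 38.89.
ε = (ΔQ_A/Q̄_A)/(ΔP_B/P̄_B) = (2425/4529.5)/(-2.91/38.89) ≈ -7.156.
ε < 0: e-books and paperback books are complements.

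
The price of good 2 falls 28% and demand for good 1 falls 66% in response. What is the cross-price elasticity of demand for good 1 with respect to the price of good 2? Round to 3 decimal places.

ε = (%ΔQ of good 1) / (%ΔP of good 2) = (-66%) / (-28%) ≈ 2.357.
Positive cross-price elasticity: substitutes.

2.357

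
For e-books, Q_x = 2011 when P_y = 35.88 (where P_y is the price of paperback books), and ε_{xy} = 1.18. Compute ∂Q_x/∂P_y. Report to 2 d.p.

66.14

ε = (∂Q_x/∂P_y)·(P_y/Q_x) ⇒ ∂Q_x/∂P_y = ε·Q_x/P_y = 1.18 × 2011/35.88 ≈ 66.14.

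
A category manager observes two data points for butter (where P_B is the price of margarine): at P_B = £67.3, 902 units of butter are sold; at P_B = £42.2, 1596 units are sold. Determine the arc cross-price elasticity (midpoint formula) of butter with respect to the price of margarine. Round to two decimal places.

ΔQ_A = 1596 − 902 = 694; ΔP_B = 42.2 − 67.3 = -25.1.
Midpoints: Q̄_A = 1249.0, P̄_B = 54.75.
ε = (ΔQ_A/Q̄_A)/(ΔP_B/P̄_B) = (694/1249.0)/(-25.1/54.75) ≈ -1.21.
ε < 0: butter and margarine are complements.

-1.21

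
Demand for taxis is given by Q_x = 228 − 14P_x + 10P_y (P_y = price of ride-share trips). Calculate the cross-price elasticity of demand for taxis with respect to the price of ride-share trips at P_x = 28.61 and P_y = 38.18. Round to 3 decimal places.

1.825

At P_x = 28.61 and P_y = 38.18: Q_x = 209.26.
∂Q_x/∂P_y = 10.
ε = (∂Q_x/∂P_y)(P_y/Q_x) = 10 × (38.18/209.26) ≈ 1.825.
Since ε > 0, taxis and ride-share trips are substitutes.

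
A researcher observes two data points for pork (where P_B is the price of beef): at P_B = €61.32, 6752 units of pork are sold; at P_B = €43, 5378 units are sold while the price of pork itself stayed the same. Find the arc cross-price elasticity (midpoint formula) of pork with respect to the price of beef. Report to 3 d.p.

ΔQ_A = 5378 − 6752 = -1374; ΔP_B = 43 − 61.32 = -18.32.
Midpoints: Q̄_A = 6065.0, P̄_B = 52.16.
ε = (ΔQ_A/Q̄_A)/(ΔP_B/P̄_B) = (-1374/6065.0)/(-18.32/52.16) ≈ 0.645.
ε > 0: pork and beef are substitutes.

0.645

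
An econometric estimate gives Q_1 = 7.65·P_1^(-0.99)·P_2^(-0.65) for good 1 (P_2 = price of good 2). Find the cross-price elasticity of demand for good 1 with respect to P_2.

-0.65

In a log-linear (constant-elasticity) demand function, the coefficient on the exponent of P_2 is the cross-price elasticity.
ε = -0.65. Negative, so good 1 and good 2 are complements.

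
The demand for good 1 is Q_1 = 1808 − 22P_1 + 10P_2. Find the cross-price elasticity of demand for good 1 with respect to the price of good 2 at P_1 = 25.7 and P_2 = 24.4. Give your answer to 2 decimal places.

0.16

At P_1 = 25.7 and P_2 = 24.4: Q_1 = 1486.6.
∂Q_1/∂P_2 = 10.
ε = (∂Q_1/∂P_2)(P_2/Q_1) = 10 × (24.4/1486.6) ≈ 0.16.
Since ε > 0, good 1 and good 2 are substitutes.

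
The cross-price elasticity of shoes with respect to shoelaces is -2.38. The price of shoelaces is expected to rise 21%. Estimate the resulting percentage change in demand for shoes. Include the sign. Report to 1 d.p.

-50.0%

%ΔQ ≈ ε × %ΔP of shoelaces = -2.38 × (21%) = -50.0%.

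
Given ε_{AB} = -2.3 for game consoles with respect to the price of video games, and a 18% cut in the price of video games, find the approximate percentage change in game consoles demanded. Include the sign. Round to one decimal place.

%ΔQ ≈ ε × %ΔP of video games = -2.3 × (-18%) = 41.4%.
Demand for game consoles rises by about 41.4%.

41.4%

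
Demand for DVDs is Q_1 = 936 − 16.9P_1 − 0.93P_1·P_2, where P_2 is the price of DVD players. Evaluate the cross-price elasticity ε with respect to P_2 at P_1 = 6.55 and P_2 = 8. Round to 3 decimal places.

-0.063

At P_1 = 6.55 and P_2 = 8: Q_1 = 776.573.
∂Q_1/∂P_2 = -0.93P_1 = -0.93(6.55) = -6.0915.
ε = (∂Q_1/∂P_2)(P_2/Q_1) = -6.0915 × (8/776.573) ≈ -0.063.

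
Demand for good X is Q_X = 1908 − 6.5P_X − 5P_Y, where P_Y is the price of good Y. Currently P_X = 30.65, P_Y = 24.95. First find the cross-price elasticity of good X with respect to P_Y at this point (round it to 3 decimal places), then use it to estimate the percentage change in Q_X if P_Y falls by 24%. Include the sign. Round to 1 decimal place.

At P_X = 30.65, P_Y = 24.95: Q_X = 1584.025.
∂Q_X/∂P_Y = -5.
ε = (∂Q_X/∂P_Y)(P_Y/Q_X) = -5.0000 × 24.95/1584.025 ≈ -0.079.
%ΔQ_X ≈ ε × %ΔP_Y = -0.079 × (-24%) = 1.9%.

1.9%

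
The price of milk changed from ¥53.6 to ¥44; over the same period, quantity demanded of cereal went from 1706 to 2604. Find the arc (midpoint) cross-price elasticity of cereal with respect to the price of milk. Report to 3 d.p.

-2.118

ΔQ_A = 2604 − 1706 = 898; ΔP_B = 44 − 53.6 = -9.6.
Midpoints: Q̄_A = 2155.0, P̄_B = 48.80.
ε = (ΔQ_A/Q̄_A)/(ΔP_B/P̄_B) = (898/2155.0)/(-9.6/48.80) ≈ -2.118.
ε < 0: cereal and milk are complements.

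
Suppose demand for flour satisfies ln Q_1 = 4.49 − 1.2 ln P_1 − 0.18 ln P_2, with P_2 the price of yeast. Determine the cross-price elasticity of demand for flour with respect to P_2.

-0.18

In a log-linear (constant-elasticity) demand function, the coefficient on ln P_2 is the cross-price elasticity.
ε = -0.18. Negative, so flour and yeast are complements.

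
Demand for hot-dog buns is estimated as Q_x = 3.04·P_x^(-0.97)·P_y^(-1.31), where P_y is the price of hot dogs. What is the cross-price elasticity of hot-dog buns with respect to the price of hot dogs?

In a log-linear (constant-elasticity) demand function, the coefficient on the exponent of P_y is the cross-price elasticity.
ε = -1.31. Negative, so hot-dog buns and hot dogs are complements.

-1.31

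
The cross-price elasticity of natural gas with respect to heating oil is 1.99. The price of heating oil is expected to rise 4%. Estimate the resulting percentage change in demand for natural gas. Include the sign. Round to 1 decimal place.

8.0%

%ΔQ ≈ ε × %ΔP of heating oil = 1.99 × (4%) = 8.0%.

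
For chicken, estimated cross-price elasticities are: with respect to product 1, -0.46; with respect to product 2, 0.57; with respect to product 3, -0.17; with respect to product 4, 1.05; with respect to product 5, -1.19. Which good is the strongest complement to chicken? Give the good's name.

Complements have ε < 0. The most negative value is -1.19 (product 5).

product 5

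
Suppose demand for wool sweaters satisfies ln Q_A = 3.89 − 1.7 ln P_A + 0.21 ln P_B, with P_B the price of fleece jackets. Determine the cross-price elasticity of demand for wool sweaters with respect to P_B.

In a log-linear (constant-elasticity) demand function, the coefficient on ln P_B is the cross-price elasticity.
ε = 0.21. Positive, so wool sweaters and fleece jackets are substitutes.

0.21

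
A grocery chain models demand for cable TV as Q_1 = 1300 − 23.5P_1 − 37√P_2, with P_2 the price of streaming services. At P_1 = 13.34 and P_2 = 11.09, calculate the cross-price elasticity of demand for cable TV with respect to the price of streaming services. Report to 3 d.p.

At P_1 = 13.34 and P_2 = 11.09: Q_1 = 863.294.
∂Q_1/∂P_2 = -37/(2√P_2) = -37/(2√11.09) = -5.5553.
ε = (∂Q_1/∂P_2)(P_2/Q_1) = -5.5553 × (11.09/863.294) ≈ -0.071.

-0.071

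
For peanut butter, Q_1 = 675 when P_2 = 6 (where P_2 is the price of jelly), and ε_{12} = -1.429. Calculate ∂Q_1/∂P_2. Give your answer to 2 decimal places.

-160.76

ε = (∂Q_1/∂P_2)·(P_2/Q_1) ⇒ ∂Q_1/∂P_2 = ε·Q_1/P_2 = -1.429 × 675/6 ≈ -160.76.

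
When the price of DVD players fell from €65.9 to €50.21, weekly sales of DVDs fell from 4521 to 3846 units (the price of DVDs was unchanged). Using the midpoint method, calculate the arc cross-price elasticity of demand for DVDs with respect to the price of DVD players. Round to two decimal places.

0.60

ΔQ_A = 3846 − 4521 = -675; ΔP_B = 50.21 − 65.9 = -15.69.
Midpoints: Q̄_A = 4183.5, P̄_B = 58.06.
ε = (ΔQ_A/Q̄_A)/(ΔP_B/P̄_B) = (-675/4183.5)/(-15.69/58.06) ≈ 0.60.
ε > 0: DVDs and DVD players are substitutes.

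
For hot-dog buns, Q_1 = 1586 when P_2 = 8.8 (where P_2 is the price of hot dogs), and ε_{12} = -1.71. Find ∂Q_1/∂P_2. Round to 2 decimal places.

ε = (∂Q_1/∂P_2)·(P_2/Q_1) ⇒ ∂Q_1/∂P_2 = ε·Q_1/P_2 = -1.71 × 1586/8.8 ≈ -308.19.

-308.19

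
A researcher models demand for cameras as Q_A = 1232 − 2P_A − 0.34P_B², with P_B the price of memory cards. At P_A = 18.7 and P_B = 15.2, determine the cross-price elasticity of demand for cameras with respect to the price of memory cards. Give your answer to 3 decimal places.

At P_A = 18.7 and P_B = 15.2: Q_A = 1116.046.
∂Q_A/∂P_B = -0.68P_B = -0.68(15.2) = -10.3360.
ε = (∂Q_A/∂P_B)(P_B/Q_A) = -10.3360 × (15.2/1116.046) ≈ -0.141.

-0.141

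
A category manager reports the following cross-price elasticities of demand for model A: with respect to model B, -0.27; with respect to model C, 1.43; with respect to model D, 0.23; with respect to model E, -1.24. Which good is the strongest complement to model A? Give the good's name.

model E

Complements have ε < 0. The most negative value is -1.24 (model E).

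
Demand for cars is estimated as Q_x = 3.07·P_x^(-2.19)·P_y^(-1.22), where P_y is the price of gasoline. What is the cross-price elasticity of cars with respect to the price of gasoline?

In a log-linear (constant-elasticity) demand function, the coefficient on the exponent of P_y is the cross-price elasticity.
ε = -1.22. Negative, so cars and gasoline are complements.

-1.22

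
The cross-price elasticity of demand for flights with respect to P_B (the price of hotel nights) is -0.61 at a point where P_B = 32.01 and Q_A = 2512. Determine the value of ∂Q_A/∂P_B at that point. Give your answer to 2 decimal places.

-47.87

ε = (∂Q_A/∂P_B)·(P_B/Q_A) ⇒ ∂Q_A/∂P_B = ε·Q_A/P_B = -0.61 × 2512/32.01 ≈ -47.87.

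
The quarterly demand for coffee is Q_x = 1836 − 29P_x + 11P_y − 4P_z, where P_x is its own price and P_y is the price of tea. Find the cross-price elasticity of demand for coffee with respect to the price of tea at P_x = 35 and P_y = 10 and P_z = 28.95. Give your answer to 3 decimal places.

At P_x = 35 and P_y = 10 and P_z = 28.95: Q_x = 815.2.
∂Q_x/∂P_y = 11.
ε = (∂Q_x/∂P_y)(P_y/Q_x) = 11 × (10/815.2) ≈ 0.135.

0.135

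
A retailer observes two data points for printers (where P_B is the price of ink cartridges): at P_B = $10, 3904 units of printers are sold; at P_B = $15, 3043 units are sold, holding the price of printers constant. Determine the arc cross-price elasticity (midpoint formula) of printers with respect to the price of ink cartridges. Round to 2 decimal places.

ΔQ_A = 3043 − 3904 = -861; ΔP_B = 15 − 10 = 5.
Midpoints: Q̄_A = 3473.5, P̄_B = 12.50.
ε = (ΔQ_A/Q̄_A)/(ΔP_B/P̄_B) = (-861/3473.5)/(5/12.50) ≈ -0.62.
ε < 0: printers and ink cartridges are complements.

-0.62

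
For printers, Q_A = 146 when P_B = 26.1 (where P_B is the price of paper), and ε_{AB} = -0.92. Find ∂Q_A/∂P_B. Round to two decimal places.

ε = (∂Q_A/∂P_B)·(P_B/Q_A) ⇒ ∂Q_A/∂P_B = ε·Q_A/P_B = -0.92 × 146/26.1 ≈ -5.15.

-5.15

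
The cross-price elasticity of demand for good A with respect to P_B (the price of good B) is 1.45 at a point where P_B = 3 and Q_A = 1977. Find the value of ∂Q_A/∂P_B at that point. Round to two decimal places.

ε = (∂Q_A/∂P_B)·(P_B/Q_A) ⇒ ∂Q_A/∂P_B = ε·Q_A/P_B = 1.45 × 1977/3 ≈ 955.55.

955.55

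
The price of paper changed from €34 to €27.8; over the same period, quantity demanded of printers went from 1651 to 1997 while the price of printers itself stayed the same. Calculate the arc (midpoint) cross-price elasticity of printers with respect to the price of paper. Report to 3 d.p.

ΔQ_A = 1997 − 1651 = 346; ΔP_B = 27.8 − 34 = -6.2.
Midpoints: Q̄_A = 1824.0, P̄_B = 30.90.
ε = (ΔQ_A/Q̄_A)/(ΔP_B/P̄_B) = (346/1824.0)/(-6.2/30.90) ≈ -0.945.
ε < 0: printers and paper are complements.

-0.945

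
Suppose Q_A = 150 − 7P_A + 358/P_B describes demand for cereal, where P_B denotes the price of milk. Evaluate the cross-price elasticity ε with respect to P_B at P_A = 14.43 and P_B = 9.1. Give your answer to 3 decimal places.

At P_A = 14.43 and P_B = 9.1: Q_A = 88.331.
∂Q_A/∂P_B = −358/P_B² = -4.3231.
ε = (∂Q_A/∂P_B)(P_B/Q_A) = -4.3231 × (9.1/88.331) ≈ -0.445.

-0.445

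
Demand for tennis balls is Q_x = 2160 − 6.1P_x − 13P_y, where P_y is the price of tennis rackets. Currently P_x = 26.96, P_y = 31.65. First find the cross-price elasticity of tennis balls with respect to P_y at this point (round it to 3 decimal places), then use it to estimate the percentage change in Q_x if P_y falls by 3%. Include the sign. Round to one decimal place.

At P_x = 26.96, P_y = 31.65: Q_x = 1584.094.
∂Q_x/∂P_y = -13.
ε = (∂Q_x/∂P_y)(P_y/Q_x) = -13.0000 × 31.65/1584.094 ≈ -0.260.
%ΔQ_x ≈ ε × %ΔP_y = -0.260 × (-3%) = 0.8%.

0.8%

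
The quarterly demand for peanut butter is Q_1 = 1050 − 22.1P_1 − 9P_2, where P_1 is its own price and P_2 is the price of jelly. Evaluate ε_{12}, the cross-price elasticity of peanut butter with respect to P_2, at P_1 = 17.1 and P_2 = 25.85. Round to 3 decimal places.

At P_1 = 17.1 and P_2 = 25.85: Q_1 = 439.44.
∂Q_1/∂P_2 = -9.
ε = (∂Q_1/∂P_2)(P_2/Q_1) = -9 × (25.85/439.44) ≈ -0.529.
Since ε < 0, peanut butter and jelly are complements.

-0.529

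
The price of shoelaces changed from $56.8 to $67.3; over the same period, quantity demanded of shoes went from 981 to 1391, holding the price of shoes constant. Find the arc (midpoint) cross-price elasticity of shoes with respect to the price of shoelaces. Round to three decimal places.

2.043

ΔQ_A = 1391 − 981 = 410; ΔP_B = 67.3 − 56.8 = 10.5.
Midpoints: Q̄_A = 1186.0, P̄_B = 62.05.
ε = (ΔQ_A/Q̄_A)/(ΔP_B/P̄_B) = (410/1186.0)/(10.5/62.05) ≈ 2.043.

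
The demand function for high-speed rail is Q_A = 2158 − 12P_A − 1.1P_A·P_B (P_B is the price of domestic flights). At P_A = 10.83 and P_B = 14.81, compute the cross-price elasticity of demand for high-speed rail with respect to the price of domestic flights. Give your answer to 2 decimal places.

At P_A = 10.83 and P_B = 14.81: Q_A = 1851.608.
∂Q_A/∂P_B = -1.1P_A = -1.1(10.83) = -11.9130.
ε = (∂Q_A/∂P_B)(P_B/Q_A) = -11.9130 × (14.81/1851.608) ≈ -0.10.

-0.10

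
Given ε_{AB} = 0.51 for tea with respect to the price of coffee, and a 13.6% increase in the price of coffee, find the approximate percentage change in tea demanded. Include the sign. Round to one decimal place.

%ΔQ ≈ ε × %ΔP of coffee = 0.51 × (13.6%) = 6.9%.

6.9%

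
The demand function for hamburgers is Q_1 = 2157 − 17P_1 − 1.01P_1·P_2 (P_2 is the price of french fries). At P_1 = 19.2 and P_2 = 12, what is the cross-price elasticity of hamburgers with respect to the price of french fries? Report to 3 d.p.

-0.146

At P_1 = 19.2 and P_2 = 12: Q_1 = 1597.896.
∂Q_1/∂P_2 = -1.01P_1 = -1.01(19.2) = -19.3920.
ε = (∂Q_1/∂P_2)(P_2/Q_1) = -19.3920 × (12/1597.896) ≈ -0.146.
ε < 0: complements.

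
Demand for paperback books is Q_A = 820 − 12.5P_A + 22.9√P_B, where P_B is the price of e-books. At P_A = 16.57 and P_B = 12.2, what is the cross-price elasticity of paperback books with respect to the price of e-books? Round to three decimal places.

0.058

At P_A = 16.57 and P_B = 12.2: Q_A = 692.861.
∂Q_A/∂P_B = 22.9/(2√P_B) = 22.9/(2√12.2) = 3.2781.
ε = (∂Q_A/∂P_B)(P_B/Q_A) = 3.2781 × (12.2/692.861) ≈ 0.058.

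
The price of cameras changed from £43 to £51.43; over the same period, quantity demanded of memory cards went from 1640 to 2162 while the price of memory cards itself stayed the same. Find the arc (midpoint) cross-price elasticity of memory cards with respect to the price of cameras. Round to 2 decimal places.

ΔQ_A = 2162 − 1640 = 522; ΔP_B = 51.43 − 43 = 8.43.
Midpoints: Q̄_A = 1901.0, P̄_B = 47.22.
ε = (ΔQ_A/Q̄_A)/(ΔP_B/P̄_B) = (522/1901.0)/(8.43/47.22) ≈ 1.54.
ε > 0: memory cards and cameras are substitutes.

1.54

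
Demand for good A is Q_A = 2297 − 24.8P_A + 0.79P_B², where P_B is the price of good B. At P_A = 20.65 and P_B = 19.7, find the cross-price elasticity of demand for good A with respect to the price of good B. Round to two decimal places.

0.29

At P_A = 20.65 and P_B = 19.7: Q_A = 2091.471.
∂Q_A/∂P_B = 1.58P_B = 1.58(19.7) = 31.1260.
ε = (∂Q_A/∂P_B)(P_B/Q_A) = 31.1260 × (19.7/2091.471) ≈ 0.29.
ε > 0: substitutes.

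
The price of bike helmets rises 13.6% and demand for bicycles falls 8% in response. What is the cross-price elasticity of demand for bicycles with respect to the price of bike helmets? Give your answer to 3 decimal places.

-0.588

ε = (%ΔQ of bicycles) / (%ΔP of bike helmets) = (-8%) / (13.6%) ≈ -0.588.
Negative cross-price elasticity: complements.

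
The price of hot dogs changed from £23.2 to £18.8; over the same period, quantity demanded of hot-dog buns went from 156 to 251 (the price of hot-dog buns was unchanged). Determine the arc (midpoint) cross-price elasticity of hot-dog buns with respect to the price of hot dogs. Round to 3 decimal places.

ΔQ_A = 251 − 156 = 95; ΔP_B = 18.8 − 23.2 = -4.4.
Midpoints: Q̄_A = 203.5, P̄_B = 21.00.
ε = (ΔQ_A/Q̄_A)/(ΔP_B/P̄_B) = (95/203.5)/(-4.4/21.00) ≈ -2.228.
ε < 0: hot-dog buns and hot dogs are complements.

-2.228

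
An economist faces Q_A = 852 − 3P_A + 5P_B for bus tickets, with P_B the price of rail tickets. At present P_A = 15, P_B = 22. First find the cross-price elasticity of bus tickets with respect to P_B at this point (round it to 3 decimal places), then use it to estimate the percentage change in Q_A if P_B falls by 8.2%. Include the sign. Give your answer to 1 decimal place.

At P_A = 15, P_B = 22: Q_A = 917.
∂Q_A/∂P_B = 5.
ε = (∂Q_A/∂P_B)(P_B/Q_A) = 5.0000 × 22/917 ≈ 0.120.
%ΔQ_A ≈ ε × %ΔP_B = 0.120 × (-8.2%) = -1.0%.

-1.0%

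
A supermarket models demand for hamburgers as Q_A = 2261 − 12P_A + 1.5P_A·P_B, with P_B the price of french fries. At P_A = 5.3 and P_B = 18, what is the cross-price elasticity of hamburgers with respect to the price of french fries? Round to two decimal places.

0.06

At P_A = 5.3 and P_B = 18: Q_A = 2340.5.
∂Q_A/∂P_B = 1.5P_A = 1.5(5.3) = 7.9500.
ε = (∂Q_A/∂P_B)(P_B/Q_A) = 7.9500 × (18/2340.5) ≈ 0.06.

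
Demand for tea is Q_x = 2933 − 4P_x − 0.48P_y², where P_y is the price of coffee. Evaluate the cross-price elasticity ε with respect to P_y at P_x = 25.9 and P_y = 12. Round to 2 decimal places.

-0.05

At P_x = 25.9 and P_y = 12: Q_x = 2760.28.
∂Q_x/∂P_y = -0.96P_y = -0.96(12) = -11.5200.
ε = (∂Q_x/∂P_y)(P_y/Q_x) = -11.5200 × (12/2760.28) ≈ -0.05.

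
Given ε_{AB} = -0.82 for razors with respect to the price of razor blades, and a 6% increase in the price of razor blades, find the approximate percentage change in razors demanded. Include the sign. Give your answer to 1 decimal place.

%ΔQ ≈ ε × %ΔP of razor blades = -0.82 × (6%) = -4.9%.

-4.9%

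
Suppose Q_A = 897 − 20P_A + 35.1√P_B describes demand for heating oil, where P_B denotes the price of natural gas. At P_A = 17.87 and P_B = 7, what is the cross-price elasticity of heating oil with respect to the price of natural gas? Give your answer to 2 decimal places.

0.07

At P_A = 17.87 and P_B = 7: Q_A = 632.466.
∂Q_A/∂P_B = 35.1/(2√P_B) = 35.1/(2√7) = 6.6333.
ε = (∂Q_A/∂P_B)(P_B/Q_A) = 6.6333 × (7/632.466) ≈ 0.07.
ε > 0: substitutes.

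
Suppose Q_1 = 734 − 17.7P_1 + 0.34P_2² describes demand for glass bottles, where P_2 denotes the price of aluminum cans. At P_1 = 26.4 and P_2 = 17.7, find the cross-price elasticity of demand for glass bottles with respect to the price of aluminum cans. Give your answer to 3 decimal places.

0.571

At P_1 = 26.4 and P_2 = 17.7: Q_1 = 373.239.
∂Q_1/∂P_2 = 0.68P_2 = 0.68(17.7) = 12.0360.
ε = (∂Q_1/∂P_2)(P_2/Q_1) = 12.0360 × (17.7/373.239) ≈ 0.571.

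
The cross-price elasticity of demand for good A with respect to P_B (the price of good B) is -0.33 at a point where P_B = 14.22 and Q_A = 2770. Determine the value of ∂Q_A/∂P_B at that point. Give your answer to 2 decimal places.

ε = (∂Q_A/∂P_B)·(P_B/Q_A) ⇒ ∂Q_A/∂P_B = ε·Q_A/P_B = -0.33 × 2770/14.22 ≈ -64.28.

-64.28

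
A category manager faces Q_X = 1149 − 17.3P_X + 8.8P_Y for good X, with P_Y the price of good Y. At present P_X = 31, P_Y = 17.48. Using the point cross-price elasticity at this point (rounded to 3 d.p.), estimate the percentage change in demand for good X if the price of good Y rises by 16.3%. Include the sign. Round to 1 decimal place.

3.3%

At P_X = 31, P_Y = 17.48: Q_X = 766.524.
∂Q_X/∂P_Y = 8.8.
ε = (∂Q_X/∂P_Y)(P_Y/Q_X) = 8.8000 × 17.48/766.524 ≈ 0.201.
%ΔQ_X ≈ ε × %ΔP_Y = 0.201 × (16.3%) = 3.3%.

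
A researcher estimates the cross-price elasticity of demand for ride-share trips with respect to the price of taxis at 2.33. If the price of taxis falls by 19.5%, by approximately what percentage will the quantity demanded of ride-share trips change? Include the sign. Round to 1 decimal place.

%ΔQ ≈ ε × %ΔP of taxis = 2.33 × (-19.5%) = -45.4%.
Demand for ride-share trips falls by about 45.4%.

-45.4%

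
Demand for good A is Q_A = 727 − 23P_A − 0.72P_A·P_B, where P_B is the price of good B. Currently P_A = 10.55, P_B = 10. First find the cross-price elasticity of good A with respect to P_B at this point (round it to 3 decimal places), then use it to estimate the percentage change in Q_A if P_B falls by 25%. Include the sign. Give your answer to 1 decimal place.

At P_A = 10.55, P_B = 10: Q_A = 408.39.
∂Q_A/∂P_B = -0.72P_A = -7.5960.
ε = (∂Q_A/∂P_B)(P_B/Q_A) = -7.5960 × 10/408.39 ≈ -0.186.
%ΔQ_A ≈ ε × %ΔP_B = -0.186 × (-25%) = 4.7%.

4.7%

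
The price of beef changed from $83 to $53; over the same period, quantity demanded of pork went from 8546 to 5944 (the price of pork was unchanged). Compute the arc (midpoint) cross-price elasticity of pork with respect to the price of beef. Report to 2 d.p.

0.81

ΔQ_A = 5944 − 8546 = -2602; ΔP_B = 53 − 83 = -30.
Midpoints: Q̄_A = 7245.0, P̄_B = 68.00.
ε = (ΔQ_A/Q̄_A)/(ΔP_B/P̄_B) = (-2602/7245.0)/(-30/68.00) ≈ 0.81.
ε > 0: pork and beef are substitutes.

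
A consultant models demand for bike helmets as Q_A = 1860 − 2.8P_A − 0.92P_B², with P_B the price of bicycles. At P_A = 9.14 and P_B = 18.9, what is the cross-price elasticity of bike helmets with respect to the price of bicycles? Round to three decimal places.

At P_A = 9.14 and P_B = 18.9: Q_A = 1505.775.
∂Q_A/∂P_B = -1.84P_B = -1.84(18.9) = -34.7760.
ε = (∂Q_A/∂P_B)(P_B/Q_A) = -34.7760 × (18.9/1505.775) ≈ -0.436.

-0.436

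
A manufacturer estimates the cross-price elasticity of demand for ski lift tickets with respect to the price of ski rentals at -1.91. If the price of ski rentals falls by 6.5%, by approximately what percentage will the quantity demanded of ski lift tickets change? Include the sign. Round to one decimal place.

%ΔQ ≈ ε × %ΔP of ski rentals = -1.91 × (-6.5%) = 12.4%.
Demand for ski lift tickets rises by about 12.4%.

12.4%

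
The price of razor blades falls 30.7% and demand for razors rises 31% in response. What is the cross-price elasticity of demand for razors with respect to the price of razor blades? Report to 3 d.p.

ε = (%ΔQ of razors) / (%ΔP of razor blades) = (31%) / (-30.7%) ≈ -1.010.
Negative cross-price elasticity: complements.

-1.010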